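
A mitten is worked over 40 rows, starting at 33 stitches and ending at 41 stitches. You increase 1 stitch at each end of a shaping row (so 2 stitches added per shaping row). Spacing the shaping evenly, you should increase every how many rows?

Increase every 10th row.

Stitches to add: |41 − 33| = 8.
Shaping rows needed: 8 / 2 = 4.
40 rows / 4 = every 10 rows.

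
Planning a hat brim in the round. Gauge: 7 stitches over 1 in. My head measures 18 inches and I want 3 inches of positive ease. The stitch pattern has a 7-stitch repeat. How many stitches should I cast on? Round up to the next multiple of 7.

Finished = 18 + 3 = 21 inches.
7 / 1 = 7 sts/in.
21 × 7 = 147.00 sts.
Next multiple of 7: 147.

CO 147 sts.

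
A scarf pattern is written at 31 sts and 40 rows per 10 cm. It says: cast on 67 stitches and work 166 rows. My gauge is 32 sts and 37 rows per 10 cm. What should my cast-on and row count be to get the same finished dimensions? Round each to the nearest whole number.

Stitches: 67 × 32/31 = 69.16 → 69.
Rows: 166 × 37/40 = 153.55 → 154.

Cast on 69 stitches; work 154 rows.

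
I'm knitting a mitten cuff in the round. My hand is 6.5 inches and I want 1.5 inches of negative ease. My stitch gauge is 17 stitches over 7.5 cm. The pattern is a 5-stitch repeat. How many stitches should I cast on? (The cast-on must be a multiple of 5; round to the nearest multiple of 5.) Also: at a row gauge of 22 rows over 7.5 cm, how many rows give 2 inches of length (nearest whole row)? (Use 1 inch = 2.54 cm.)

Finished = 6.5 − 1.5 = 5 inches.
5 inches × 2.54 = 12.70 cm.
17/7.5 = 2.267 sts per cm; 12.70 × 2.267 = 28.79 sts.
Nearest multiple of 5 → 30.
2 inches = 5.08 cm; × 2.933 = 14.90 → 15 rows.

Cast on 30 stitches; work 15 rows.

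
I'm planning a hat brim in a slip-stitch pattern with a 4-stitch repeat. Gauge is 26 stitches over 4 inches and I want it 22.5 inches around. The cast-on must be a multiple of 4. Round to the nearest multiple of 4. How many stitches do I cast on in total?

26 / 4 = 6.5 sts per inch.
22.5 × 6.5 = 146.25 sts.
Nearest multiple of 4: 148.

Cast on 148 stitches.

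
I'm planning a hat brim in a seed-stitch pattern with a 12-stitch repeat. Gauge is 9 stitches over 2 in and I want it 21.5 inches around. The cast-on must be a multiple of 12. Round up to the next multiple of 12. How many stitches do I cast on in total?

CO 108 sts.

9 / 2 = 4.5 sts per inch.
21.5 × 4.5 = 96.75 sts.
Next multiple of 12: 108.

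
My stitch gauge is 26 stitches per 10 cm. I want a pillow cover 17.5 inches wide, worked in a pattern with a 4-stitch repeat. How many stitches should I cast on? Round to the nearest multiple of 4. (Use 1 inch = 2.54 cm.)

17.5 in = 17.5 × 2.54 = 44.45 cm.
26 / 10 = 2.6 sts/cm.
44.45 × 2.6 = 115.57 sts.
→ 116.

116 stitches.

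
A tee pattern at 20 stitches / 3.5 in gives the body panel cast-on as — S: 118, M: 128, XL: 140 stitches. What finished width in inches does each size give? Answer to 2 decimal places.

20/3.5 = 5.714 sts per in.
S: 118 / 5.714 = 20.650 → 20.65 in.
M: 128 / 5.714 = 22.400 → 22.40 in.
XL: 140 / 5.714 = 24.500 → 24.50 in.

S 20.65 inches; M 22.40 inches; XL 24.50 inches.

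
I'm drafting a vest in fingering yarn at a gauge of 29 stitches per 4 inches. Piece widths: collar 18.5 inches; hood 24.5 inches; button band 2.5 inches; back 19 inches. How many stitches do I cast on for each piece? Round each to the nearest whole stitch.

Rate = 29/4 = 7.25 sts per in.
collar: 18.5 × 7.25 = 134.12 → 134.
hood: 24.5 × 7.25 = 177.62 → 178.
button band: 2.5 × 7.25 = 18.12 → 18.
back: 19 × 7.25 = 137.75 → 138.

collar 134; hood 178; button band 18; back 138.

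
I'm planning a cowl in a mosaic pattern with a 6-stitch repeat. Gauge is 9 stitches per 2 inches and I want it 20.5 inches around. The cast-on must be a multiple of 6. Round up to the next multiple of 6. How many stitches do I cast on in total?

Cast on 96 stitches.

9 / 2 = 4.5 sts per inch.
20.5 × 4.5 = 92.25 sts.
Next multiple of 6: 96.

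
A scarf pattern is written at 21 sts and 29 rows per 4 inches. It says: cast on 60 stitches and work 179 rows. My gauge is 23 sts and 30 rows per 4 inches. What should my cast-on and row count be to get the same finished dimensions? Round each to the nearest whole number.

Cast on 66 stitches; work 185 rows.

Stitches: 60 × 23/21 = 65.71 → 66.
Rows: 179 × 30/29 = 185.17 → 185.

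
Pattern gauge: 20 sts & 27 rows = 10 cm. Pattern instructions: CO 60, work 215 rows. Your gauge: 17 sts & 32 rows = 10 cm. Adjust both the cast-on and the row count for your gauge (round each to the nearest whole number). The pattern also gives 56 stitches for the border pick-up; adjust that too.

Stitches: 60 × 17/20 = 51.00 → 51.
Rows: 215 × 32/27 = 254.81 → 255.
border pick-up: 56 × 17/20 = 47.60 → 48.

Cast on 51 stitches; work 255 rows; border pick-up 48 stitches.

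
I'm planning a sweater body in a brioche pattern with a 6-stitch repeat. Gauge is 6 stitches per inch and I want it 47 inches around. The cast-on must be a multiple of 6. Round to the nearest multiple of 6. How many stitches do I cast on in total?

CO 282 sts.

6 / 1 = 6 sts per inch.
47 × 6 = 282.00 sts.
Nearest multiple of 6: 282.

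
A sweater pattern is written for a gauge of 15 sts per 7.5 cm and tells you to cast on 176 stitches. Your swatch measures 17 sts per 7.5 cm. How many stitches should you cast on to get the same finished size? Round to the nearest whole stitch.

Scale factor = 17 / 15 = 1.133.
176 × 17 / 15 = 199.47 sts.
→ 199 sts.

199 stitches.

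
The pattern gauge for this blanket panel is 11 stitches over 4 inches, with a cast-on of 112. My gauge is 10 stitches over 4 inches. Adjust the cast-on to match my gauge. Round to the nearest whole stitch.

Scale factor = 10 / 11 = 0.909.
112 × 10 / 11 = 101.82 sts.
→ 102 sts.

Cast on 102 stitches.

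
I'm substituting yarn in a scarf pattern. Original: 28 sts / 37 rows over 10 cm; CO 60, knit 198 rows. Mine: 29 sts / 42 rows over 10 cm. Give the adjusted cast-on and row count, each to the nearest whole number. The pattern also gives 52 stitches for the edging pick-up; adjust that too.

Cast on 62 stitches; work 225 rows; edging pick-up 54 stitches.

Stitches: 60 × 29/28 = 62.14 → 62.
Rows: 198 × 42/37 = 224.76 → 225.
edging pick-up: 52 × 29/28 = 53.86 → 54.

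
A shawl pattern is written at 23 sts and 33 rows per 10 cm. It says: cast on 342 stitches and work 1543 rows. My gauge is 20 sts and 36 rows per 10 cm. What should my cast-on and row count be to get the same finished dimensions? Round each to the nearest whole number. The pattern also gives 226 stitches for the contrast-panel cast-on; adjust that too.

Stitches: 342 × 20/23 = 297.39 → 297.
Rows: 1543 × 36/33 = 1683.27 → 1683.
contrast-panel cast-on: 226 × 20/23 = 196.52 → 197.

Cast on 297 stitches; work 1683 rows; contrast-panel cast-on 197 stitches.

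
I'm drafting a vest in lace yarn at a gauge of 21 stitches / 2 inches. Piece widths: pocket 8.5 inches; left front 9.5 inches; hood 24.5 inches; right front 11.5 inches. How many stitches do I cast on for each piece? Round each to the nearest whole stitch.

Rate = 21/2 = 10.5 sts per in.
pocket: 8.5 × 10.5 = 89.25 → 89.
left front: 9.5 × 10.5 = 99.75 → 100.
hood: 24.5 × 10.5 = 257.25 → 257.
right front: 11.5 × 10.5 = 120.75 → 121.

pocket 89; left front 100; hood 257; right front 121.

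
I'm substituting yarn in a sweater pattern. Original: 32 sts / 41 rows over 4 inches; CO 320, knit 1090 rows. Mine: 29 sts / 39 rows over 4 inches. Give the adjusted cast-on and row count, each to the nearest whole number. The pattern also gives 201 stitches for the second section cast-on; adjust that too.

Stitches: 320 × 29/32 = 290.00 → 290.
Rows: 1090 × 39/41 = 1036.83 → 1037.
second section cast-on: 201 × 29/32 = 182.16 → 182.

Cast on 290 stitches; work 1037 rows; second section cast-on 182 stitches.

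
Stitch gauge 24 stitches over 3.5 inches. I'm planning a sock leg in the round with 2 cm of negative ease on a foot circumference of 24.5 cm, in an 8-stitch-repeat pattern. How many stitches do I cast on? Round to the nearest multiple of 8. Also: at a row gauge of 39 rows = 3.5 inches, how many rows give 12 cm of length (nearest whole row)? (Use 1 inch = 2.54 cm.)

Cast on 64 stitches; work 53 rows.

Finished = 24.5 − 2 = 22.5 cm.
22.5 cm × 1/2.54 = 8.86 inches.
24/3.5 = 6.857 sts per in; 8.86 × 6.857 = 60.74 sts.
Nearest multiple of 8 → 64.
12 cm = 4.72 inches; × 11.143 = 52.64 → 53 rows.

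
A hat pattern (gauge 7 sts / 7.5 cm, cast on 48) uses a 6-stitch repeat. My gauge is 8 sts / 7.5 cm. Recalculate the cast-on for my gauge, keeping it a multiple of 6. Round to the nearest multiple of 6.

Cast on 54 stitches.

48 × 8 / 7 = 54.86.
Nearest multiple of 6: 54.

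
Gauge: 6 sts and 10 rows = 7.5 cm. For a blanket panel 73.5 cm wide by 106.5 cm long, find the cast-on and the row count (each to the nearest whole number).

Cast on 59 stitches and work 142 rows.

Stitch gauge = 6/7.5 = 0.8 sts/cm; 73.5 × 0.8 = 58.80 → 59 sts.
Row gauge = 10/7.5 = 1.333 rows/cm; 106.5 × 1.333 = 142.00 → 142 rows.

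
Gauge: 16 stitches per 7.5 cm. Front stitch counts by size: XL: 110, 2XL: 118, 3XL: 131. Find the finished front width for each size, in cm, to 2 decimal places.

XL 51.56 cm; 2XL 55.31 cm; 3XL 61.41 cm.

16/7.5 = 2.133 sts per cm.
XL: 110 / 2.133 = 51.562 → 51.56 cm.
2XL: 118 / 2.133 = 55.312 → 55.31 cm.
3XL: 131 / 2.133 = 61.406 → 61.41 cm.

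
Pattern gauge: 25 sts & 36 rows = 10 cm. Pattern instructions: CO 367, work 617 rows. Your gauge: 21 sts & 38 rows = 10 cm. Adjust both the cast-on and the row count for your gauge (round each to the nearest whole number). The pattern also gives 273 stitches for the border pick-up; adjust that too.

Cast on 308 stitches; work 651 rows; border pick-up 229 stitches.

Stitches: 367 × 21/25 = 308.28 → 308.
Rows: 617 × 38/36 = 651.28 → 651.
border pick-up: 273 × 21/25 = 229.32 → 229.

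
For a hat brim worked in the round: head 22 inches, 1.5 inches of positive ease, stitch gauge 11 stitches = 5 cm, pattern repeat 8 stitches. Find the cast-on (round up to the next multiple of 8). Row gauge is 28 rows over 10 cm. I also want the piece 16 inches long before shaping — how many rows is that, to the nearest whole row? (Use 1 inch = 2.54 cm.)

Finished = 22 + 1.5 = 23.5 inches.
23.5 inches × 2.54 = 59.69 cm.
11/5 = 2.2 sts per cm; 59.69 × 2.2 = 131.32 sts.
Next multiple of 8 → 136.
16 inches = 40.64 cm; × 2.8 = 113.79 → 114 rows.

Cast on 136 stitches; work 114 rows.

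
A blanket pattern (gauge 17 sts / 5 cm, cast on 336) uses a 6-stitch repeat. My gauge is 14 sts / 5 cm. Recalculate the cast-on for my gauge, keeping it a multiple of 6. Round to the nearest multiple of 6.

336 × 14 / 17 = 276.71.
Nearest multiple of 6: 276.

276 stitches.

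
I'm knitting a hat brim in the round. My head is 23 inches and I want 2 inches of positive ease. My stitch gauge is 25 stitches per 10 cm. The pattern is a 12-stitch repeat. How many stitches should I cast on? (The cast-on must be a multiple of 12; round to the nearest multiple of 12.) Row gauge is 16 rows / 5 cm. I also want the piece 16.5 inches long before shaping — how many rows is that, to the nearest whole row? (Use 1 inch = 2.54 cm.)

Cast on 156 stitches; work 134 rows.

Finished = 23 + 2 = 25 inches.
25 inches × 2.54 = 63.50 cm.
25/10 = 2.5 sts per cm; 63.50 × 2.5 = 158.75 sts.
Nearest multiple of 12 → 156.
16.5 inches = 41.91 cm; × 3.2 = 134.11 → 134 rows.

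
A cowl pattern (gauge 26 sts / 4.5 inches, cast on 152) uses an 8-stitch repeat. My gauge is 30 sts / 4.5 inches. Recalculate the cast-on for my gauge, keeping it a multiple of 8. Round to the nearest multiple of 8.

152 × 30 / 26 = 175.38.
Nearest multiple of 8: 176.

CO 176 sts.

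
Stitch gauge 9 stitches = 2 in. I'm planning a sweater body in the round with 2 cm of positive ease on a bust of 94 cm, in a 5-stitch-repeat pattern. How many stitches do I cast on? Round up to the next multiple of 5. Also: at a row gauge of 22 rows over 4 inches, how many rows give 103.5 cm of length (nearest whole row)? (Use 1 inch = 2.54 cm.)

Cast on 175 stitches; work 224 rows.

Finished = 94 + 2 = 96 cm.
96 cm × 1/2.54 = 37.80 inches.
9/2 = 4.5 sts per in; 37.80 × 4.5 = 170.08 sts.
Next multiple of 5 → 175.
103.5 cm = 40.75 inches; × 5.5 = 224.11 → 224 rows.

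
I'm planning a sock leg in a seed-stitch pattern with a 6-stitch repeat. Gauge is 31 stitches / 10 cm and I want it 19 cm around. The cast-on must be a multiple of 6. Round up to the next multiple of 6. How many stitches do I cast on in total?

31 / 10 = 3.1 sts per cm.
19 × 3.1 = 58.90 sts.
Next multiple of 6: 60.

CO 60 sts.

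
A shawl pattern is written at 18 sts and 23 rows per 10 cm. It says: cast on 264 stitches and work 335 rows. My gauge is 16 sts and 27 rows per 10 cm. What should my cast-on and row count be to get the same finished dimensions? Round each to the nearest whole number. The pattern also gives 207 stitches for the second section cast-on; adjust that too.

Stitches: 264 × 16/18 = 234.67 → 235.
Rows: 335 × 27/23 = 393.26 → 393.
second section cast-on: 207 × 16/18 = 184.00 → 184.

Cast on 235 stitches; work 393 rows; second section cast-on 184 stitches.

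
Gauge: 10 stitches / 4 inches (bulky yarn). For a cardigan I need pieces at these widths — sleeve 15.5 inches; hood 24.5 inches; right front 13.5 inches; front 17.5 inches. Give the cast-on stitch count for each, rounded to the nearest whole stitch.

Rate = 10/4 = 2.5 sts per in.
sleeve: 15.5 × 2.5 = 38.75 → 39.
hood: 24.5 × 2.5 = 61.25 → 61.
right front: 13.5 × 2.5 = 33.75 → 34.
front: 17.5 × 2.5 = 43.75 → 44.

sleeve 39; hood 61; right front 34; front 44.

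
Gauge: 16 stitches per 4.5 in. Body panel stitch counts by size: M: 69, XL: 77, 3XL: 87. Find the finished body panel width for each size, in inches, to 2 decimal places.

16/4.5 = 3.556 sts per in.
M: 69 / 3.556 = 19.406 → 19.41 in.
XL: 77 / 3.556 = 21.656 → 21.66 in.
3XL: 87 / 3.556 = 24.469 → 24.47 in.

M 19.41 inches; XL 21.66 inches; 3XL 24.47 inches.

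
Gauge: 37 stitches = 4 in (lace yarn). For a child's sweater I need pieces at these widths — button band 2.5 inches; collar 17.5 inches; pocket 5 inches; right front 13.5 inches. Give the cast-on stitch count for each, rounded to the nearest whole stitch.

button band 23; collar 162; pocket 46; right front 125.

Rate = 37/4 = 9.25 sts per in.
button band: 2.5 × 9.25 = 23.12 → 23.
collar: 17.5 × 9.25 = 161.88 → 162.
pocket: 5 × 9.25 = 46.25 → 46.
right front: 13.5 × 9.25 = 124.88 → 125.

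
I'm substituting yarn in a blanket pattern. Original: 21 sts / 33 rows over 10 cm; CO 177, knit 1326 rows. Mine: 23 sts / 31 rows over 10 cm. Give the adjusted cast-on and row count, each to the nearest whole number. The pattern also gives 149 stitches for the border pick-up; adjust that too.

Cast on 194 stitches; work 1246 rows; border pick-up 163 stitches.

Stitches: 177 × 23/21 = 193.86 → 194.
Rows: 1326 × 31/33 = 1245.64 → 1246.
border pick-up: 149 × 23/21 = 163.19 → 163.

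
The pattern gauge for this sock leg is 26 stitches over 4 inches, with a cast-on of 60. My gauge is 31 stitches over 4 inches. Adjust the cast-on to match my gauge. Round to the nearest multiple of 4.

CO 72 sts.

Scale factor = 31 / 26 = 1.192.
60 × 31 / 26 = 71.54 sts.
→ 72 sts.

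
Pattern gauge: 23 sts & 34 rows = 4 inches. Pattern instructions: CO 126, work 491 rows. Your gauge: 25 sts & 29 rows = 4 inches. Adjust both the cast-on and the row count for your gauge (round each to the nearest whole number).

Stitches: 126 × 25/23 = 136.96 → 137.
Rows: 491 × 29/34 = 418.79 → 419.

Cast on 137 stitches; work 419 rows.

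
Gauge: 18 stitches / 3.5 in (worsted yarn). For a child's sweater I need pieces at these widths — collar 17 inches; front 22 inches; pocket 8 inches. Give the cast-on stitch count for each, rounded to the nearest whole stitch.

collar 87; front 113; pocket 41.

Rate = 18/3.5 = 5.143 sts per in.
collar: 17 × 5.143 = 87.43 → 87.
front: 22 × 5.143 = 113.14 → 113.
pocket: 8 × 5.143 = 41.14 → 41.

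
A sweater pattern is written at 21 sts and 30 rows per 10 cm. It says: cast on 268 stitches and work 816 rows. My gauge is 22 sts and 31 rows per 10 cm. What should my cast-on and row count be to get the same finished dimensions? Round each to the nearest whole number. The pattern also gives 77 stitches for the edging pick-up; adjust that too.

Cast on 281 stitches; work 843 rows; edging pick-up 81 stitches.

Stitches: 268 × 22/21 = 280.76 → 281.
Rows: 816 × 31/30 = 843.20 → 843.
edging pick-up: 77 × 22/21 = 80.67 → 81.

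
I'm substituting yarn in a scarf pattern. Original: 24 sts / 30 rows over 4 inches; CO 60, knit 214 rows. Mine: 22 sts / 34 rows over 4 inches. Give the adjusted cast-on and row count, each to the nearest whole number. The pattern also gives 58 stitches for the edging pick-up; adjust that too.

Cast on 55 stitches; work 243 rows; edging pick-up 53 stitches.

Stitches: 60 × 22/24 = 55.00 → 55.
Rows: 214 × 34/30 = 242.53 → 243.
edging pick-up: 58 × 22/24 = 53.17 → 53.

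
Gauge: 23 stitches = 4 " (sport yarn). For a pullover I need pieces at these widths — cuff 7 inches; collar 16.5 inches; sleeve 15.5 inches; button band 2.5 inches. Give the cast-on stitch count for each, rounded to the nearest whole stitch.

cuff 40; collar 95; sleeve 89; button band 14.

Rate = 23/4 = 5.75 sts per in.
cuff: 7 × 5.75 = 40.25 → 40.
collar: 16.5 × 5.75 = 94.88 → 95.
sleeve: 15.5 × 5.75 = 89.12 → 89.
button band: 2.5 × 5.75 = 14.38 → 14.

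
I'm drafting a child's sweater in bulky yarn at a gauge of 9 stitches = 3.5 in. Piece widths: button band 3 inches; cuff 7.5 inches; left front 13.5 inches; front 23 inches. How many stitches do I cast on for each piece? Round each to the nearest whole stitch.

button band 8; cuff 19; left front 35; front 59.

Rate = 9/3.5 = 2.571 sts per in.
button band: 3 × 2.571 = 7.71 → 8.
cuff: 7.5 × 2.571 = 19.29 → 19.
left front: 13.5 × 2.571 = 34.71 → 35.
front: 23 × 2.571 = 59.14 → 59.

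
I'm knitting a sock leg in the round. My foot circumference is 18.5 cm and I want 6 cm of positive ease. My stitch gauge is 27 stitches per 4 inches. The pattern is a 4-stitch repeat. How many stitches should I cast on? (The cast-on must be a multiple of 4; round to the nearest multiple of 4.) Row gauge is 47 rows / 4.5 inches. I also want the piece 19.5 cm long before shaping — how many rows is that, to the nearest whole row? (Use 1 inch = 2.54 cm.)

Finished = 18.5 + 6 = 24.5 cm.
24.5 cm × 1/2.54 = 9.65 inches.
27/4 = 6.75 sts per in; 9.65 × 6.75 = 65.11 sts.
Nearest multiple of 4 → 64.
19.5 cm = 7.68 inches; × 10.444 = 80.18 → 80 rows.

Cast on 64 stitches; work 80 rows.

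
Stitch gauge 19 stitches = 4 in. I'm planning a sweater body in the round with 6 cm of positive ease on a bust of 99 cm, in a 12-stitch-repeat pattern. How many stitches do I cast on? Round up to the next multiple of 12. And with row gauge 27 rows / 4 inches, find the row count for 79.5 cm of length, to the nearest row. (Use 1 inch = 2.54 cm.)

Finished = 99 + 6 = 105 cm.
105 cm × 1/2.54 = 41.34 inches.
19/4 = 4.75 sts per in; 41.34 × 4.75 = 196.36 sts.
Next multiple of 12 → 204.
79.5 cm = 31.30 inches; × 6.75 = 211.27 → 211 rows.

Cast on 204 stitches; work 211 rows.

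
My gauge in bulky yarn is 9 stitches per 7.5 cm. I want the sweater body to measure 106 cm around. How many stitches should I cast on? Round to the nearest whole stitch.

9 stitches / 7.5 cm = 1.2 stitches per cm.
106 × 1.2 = 127.20 stitches.
Round to nearest → 127.

Cast on 127 stitches.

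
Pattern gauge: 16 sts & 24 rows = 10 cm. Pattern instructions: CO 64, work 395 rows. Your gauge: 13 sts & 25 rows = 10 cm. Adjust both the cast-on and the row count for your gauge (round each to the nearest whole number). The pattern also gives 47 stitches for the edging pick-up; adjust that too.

Cast on 52 stitches; work 411 rows; edging pick-up 38 stitches.

Stitches: 64 × 13/16 = 52.00 → 52.
Rows: 395 × 25/24 = 411.46 → 411.
edging pick-up: 47 × 13/16 = 38.19 → 38.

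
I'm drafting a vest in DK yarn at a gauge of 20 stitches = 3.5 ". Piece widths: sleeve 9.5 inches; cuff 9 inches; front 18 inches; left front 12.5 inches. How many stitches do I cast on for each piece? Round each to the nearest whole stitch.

sleeve 54; cuff 51; front 103; left front 71.

Rate = 20/3.5 = 5.714 sts per in.
sleeve: 9.5 × 5.714 = 54.29 → 54.
cuff: 9 × 5.714 = 51.43 → 51.
front: 18 × 5.714 = 102.86 → 103.
left front: 12.5 × 5.714 = 71.43 → 71.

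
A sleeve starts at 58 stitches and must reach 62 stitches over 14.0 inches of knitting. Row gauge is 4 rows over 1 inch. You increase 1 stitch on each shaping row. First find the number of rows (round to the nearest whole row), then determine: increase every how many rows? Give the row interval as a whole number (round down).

Rows = 14.0 × 4 = 56.0 → 56 rows.
Stitches to add: 4 → 4 shaping rows (at 1 st each).
56 / 4 = 14.00 → every 14 rows.

Increase every 14th row.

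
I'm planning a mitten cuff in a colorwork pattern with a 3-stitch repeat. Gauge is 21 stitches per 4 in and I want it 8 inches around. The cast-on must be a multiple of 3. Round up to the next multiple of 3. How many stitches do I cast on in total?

42 stitches.

21 / 4 = 5.25 sts per inch.
8 × 5.25 = 42.00 sts.
Next multiple of 3: 42.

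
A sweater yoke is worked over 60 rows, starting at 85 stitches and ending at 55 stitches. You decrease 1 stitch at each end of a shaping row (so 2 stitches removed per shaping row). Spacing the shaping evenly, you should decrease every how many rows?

Decrease every 4th row.

Stitches to remove: |55 − 85| = 30.
Shaping rows needed: 30 / 2 = 15.
60 rows / 15 = every 4 rows.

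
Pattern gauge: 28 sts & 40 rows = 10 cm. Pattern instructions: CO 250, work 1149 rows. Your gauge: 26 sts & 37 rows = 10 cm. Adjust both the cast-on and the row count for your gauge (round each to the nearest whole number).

Cast on 232 stitches; work 1063 rows.

Stitches: 250 × 26/28 = 232.14 → 232.
Rows: 1149 × 37/40 = 1062.83 → 1063.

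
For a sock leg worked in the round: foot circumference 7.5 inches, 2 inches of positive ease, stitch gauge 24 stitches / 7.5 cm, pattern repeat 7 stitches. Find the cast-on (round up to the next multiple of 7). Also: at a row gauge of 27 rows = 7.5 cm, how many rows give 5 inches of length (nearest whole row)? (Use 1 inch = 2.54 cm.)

Cast on 84 stitches; work 46 rows.

Finished = 7.5 + 2 = 9.5 inches.
9.5 inches × 2.54 = 24.13 cm.
24/7.5 = 3.2 sts per cm; 24.13 × 3.2 = 77.22 sts.
Next multiple of 7 → 84.
5 inches = 12.70 cm; × 3.6 = 45.72 → 46 rows.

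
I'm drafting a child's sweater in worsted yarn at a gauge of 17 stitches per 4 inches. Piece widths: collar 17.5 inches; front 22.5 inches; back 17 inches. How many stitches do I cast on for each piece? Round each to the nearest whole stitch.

Rate = 17/4 = 4.25 sts per in.
collar: 17.5 × 4.25 = 74.38 → 74.
front: 22.5 × 4.25 = 95.62 → 96.
back: 17 × 4.25 = 72.25 → 72.

collar 74; front 96; back 72.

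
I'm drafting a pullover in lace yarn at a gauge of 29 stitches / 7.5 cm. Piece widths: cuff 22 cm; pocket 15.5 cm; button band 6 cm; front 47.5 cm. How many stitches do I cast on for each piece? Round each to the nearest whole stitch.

Rate = 29/7.5 = 3.867 sts per cm.
cuff: 22 × 3.867 = 85.07 → 85.
pocket: 15.5 × 3.867 = 59.93 → 60.
button band: 6 × 3.867 = 23.20 → 23.
front: 47.5 × 3.867 = 183.67 → 184.

cuff 85; pocket 60; button band 23; front 184.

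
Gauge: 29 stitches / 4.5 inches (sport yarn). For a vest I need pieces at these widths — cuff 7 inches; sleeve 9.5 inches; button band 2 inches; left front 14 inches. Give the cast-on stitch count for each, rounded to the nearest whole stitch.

cuff 45; sleeve 61; button band 13; left front 90.

Rate = 29/4.5 = 6.444 sts per in.
cuff: 7 × 6.444 = 45.11 → 45.
sleeve: 9.5 × 6.444 = 61.22 → 61.
button band: 2 × 6.444 = 12.89 → 13.
left front: 14 × 6.444 = 90.22 → 90.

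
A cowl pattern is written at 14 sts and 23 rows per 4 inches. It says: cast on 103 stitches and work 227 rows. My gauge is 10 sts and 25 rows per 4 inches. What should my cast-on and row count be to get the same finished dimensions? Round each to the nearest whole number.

Cast on 74 stitches; work 247 rows.

Stitches: 103 × 10/14 = 73.57 → 74.
Rows: 227 × 25/23 = 246.74 → 247.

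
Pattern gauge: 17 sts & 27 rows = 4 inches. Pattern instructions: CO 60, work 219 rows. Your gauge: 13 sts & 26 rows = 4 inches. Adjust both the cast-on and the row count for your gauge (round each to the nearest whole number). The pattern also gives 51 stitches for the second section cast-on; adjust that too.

Cast on 46 stitches; work 211 rows; second section cast-on 39 stitches.

Stitches: 60 × 13/17 = 45.88 → 46.
Rows: 219 × 26/27 = 210.89 → 211.
second section cast-on: 51 × 13/17 = 39.00 → 39.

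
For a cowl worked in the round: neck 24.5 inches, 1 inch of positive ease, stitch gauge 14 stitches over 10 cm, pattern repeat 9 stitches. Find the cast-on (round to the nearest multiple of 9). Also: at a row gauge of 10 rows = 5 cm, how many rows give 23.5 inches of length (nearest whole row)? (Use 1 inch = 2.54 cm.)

Cast on 90 stitches; work 119 rows.

Finished = 24.5 + 1 = 25.5 inches.
25.5 inches × 2.54 = 64.77 cm.
14/10 = 1.4 sts per cm; 64.77 × 1.4 = 90.68 sts.
Nearest multiple of 9 → 90.
23.5 inches = 59.69 cm; × 2 = 119.38 → 119 rows.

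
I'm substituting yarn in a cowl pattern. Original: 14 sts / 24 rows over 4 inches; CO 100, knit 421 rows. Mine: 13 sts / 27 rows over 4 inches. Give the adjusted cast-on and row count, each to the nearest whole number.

Stitches: 100 × 13/14 = 92.86 → 93.
Rows: 421 × 27/24 = 473.62 → 474.

Cast on 93 stitches; work 474 rows.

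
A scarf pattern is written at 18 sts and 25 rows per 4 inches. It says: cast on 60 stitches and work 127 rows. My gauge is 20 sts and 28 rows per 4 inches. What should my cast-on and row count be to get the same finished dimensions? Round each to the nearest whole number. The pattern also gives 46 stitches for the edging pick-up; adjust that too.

Cast on 67 stitches; work 142 rows; edging pick-up 51 stitches.

Stitches: 60 × 20/18 = 66.67 → 67.
Rows: 127 × 28/25 = 142.24 → 142.
edging pick-up: 46 × 20/18 = 51.11 → 51.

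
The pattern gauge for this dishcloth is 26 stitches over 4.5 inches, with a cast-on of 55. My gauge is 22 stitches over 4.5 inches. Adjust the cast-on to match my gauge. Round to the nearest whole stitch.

Scale factor = 22 / 26 = 0.846.
55 × 22 / 26 = 46.54 sts.
→ 47 sts.

CO 47 sts.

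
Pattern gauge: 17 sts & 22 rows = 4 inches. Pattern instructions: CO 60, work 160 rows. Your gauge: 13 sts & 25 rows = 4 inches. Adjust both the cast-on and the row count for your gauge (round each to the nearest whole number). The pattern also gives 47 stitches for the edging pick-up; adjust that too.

Stitches: 60 × 13/17 = 45.88 → 46.
Rows: 160 × 25/22 = 181.82 → 182.
edging pick-up: 47 × 13/17 = 35.94 → 36.

Cast on 46 stitches; work 182 rows; edging pick-up 36 stitches.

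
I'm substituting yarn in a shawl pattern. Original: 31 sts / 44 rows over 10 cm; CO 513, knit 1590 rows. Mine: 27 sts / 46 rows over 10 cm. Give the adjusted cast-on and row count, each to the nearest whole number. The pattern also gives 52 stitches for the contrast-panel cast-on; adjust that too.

Cast on 447 stitches; work 1662 rows; contrast-panel cast-on 45 stitches.

Stitches: 513 × 27/31 = 446.81 → 447.
Rows: 1590 × 46/44 = 1662.27 → 1662.
contrast-panel cast-on: 52 × 27/31 = 45.29 → 45.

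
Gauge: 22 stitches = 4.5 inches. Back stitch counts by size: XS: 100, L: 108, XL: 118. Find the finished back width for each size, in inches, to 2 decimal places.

22/4.5 = 4.889 sts per in.
XS: 100 / 4.889 = 20.455 → 20.45 in.
L: 108 / 4.889 = 22.091 → 22.09 in.
XL: 118 / 4.889 = 24.136 → 24.14 in.

XS 20.45 inches; L 22.09 inches; XL 24.14 inches.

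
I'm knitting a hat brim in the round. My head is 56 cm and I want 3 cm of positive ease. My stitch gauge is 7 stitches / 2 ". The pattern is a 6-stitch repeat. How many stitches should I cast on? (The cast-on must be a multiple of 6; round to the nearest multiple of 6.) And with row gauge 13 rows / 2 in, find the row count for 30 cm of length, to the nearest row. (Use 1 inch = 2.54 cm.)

Finished = 56 + 3 = 59 cm.
59 cm × 1/2.54 = 23.23 inches.
7/2 = 3.5 sts per in; 23.23 × 3.5 = 81.30 sts.
Nearest multiple of 6 → 84.
30 cm = 11.81 inches; × 6.5 = 76.77 → 77 rows.

Cast on 84 stitches; work 77 rows.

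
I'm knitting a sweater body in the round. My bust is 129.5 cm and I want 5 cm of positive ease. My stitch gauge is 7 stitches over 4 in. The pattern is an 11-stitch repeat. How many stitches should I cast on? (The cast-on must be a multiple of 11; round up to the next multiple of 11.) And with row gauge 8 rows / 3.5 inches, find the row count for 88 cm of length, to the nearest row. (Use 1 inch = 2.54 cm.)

Cast on 99 stitches; work 79 rows.

Finished = 129.5 + 5 = 134.5 cm.
134.5 cm × 1/2.54 = 52.95 inches.
7/4 = 1.75 sts per in; 52.95 × 1.75 = 92.67 sts.
Next multiple of 11 → 99.
88 cm = 34.65 inches; × 2.286 = 79.19 → 79 rows.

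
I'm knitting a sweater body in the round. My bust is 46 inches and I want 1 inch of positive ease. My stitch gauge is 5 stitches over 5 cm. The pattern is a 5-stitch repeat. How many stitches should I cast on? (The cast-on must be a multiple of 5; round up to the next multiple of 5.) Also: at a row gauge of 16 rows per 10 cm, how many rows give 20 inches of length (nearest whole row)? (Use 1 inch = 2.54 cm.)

Finished = 46 + 1 = 47 inches.
47 inches × 2.54 = 119.38 cm.
5/5 = 1 sts per cm; 119.38 × 1 = 119.38 sts.
Next multiple of 5 → 120.
20 inches = 50.80 cm; × 1.6 = 81.28 → 81 rows.

Cast on 120 stitches; work 81 rows.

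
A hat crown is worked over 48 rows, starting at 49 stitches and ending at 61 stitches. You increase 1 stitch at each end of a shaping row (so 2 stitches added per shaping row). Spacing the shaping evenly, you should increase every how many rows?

Increase every 8th row.

Stitches to add: |61 − 49| = 12.
Shaping rows needed: 12 / 2 = 6.
48 rows / 6 = every 8 rows.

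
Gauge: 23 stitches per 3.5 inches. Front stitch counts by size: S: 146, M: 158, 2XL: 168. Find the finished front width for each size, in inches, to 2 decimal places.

S 22.22 inches; M 24.04 inches; 2XL 25.57 inches.

23/3.5 = 6.571 sts per in.
S: 146 / 6.571 = 22.217 → 22.22 in.
M: 158 / 6.571 = 24.043 → 24.04 in.
2XL: 168 / 6.571 = 25.565 → 25.57 in.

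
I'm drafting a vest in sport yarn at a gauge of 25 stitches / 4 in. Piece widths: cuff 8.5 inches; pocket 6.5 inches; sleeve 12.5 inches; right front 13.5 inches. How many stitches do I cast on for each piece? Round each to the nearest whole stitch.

Rate = 25/4 = 6.25 sts per in.
cuff: 8.5 × 6.25 = 53.12 → 53.
pocket: 6.5 × 6.25 = 40.62 → 41.
sleeve: 12.5 × 6.25 = 78.12 → 78.
right front: 13.5 × 6.25 = 84.38 → 84.

cuff 53; pocket 41; sleeve 78; right front 84.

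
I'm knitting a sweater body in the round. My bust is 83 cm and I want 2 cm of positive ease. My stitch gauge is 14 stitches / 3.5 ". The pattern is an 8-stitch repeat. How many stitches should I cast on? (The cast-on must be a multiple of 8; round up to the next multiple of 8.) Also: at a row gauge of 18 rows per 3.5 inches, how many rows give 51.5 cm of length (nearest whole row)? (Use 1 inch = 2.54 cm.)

Cast on 136 stitches; work 104 rows.

Finished = 83 + 2 = 85 cm.
85 cm × 1/2.54 = 33.46 inches.
14/3.5 = 4 sts per in; 33.46 × 4 = 133.86 sts.
Next multiple of 8 → 136.
51.5 cm = 20.28 inches; × 5.143 = 104.27 → 104 rows.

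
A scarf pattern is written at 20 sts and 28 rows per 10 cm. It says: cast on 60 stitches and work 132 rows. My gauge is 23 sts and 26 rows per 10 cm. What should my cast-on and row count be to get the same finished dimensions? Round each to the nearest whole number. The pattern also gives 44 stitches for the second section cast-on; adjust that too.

Cast on 69 stitches; work 123 rows; second section cast-on 51 stitches.

Stitches: 60 × 23/20 = 69.00 → 69.
Rows: 132 × 26/28 = 122.57 → 123.
second section cast-on: 44 × 23/20 = 50.60 → 51.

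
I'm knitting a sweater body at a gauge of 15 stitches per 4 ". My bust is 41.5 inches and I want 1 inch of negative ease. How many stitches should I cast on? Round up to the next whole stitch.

152 stitches.

Finished = 41.5 − 1 = 40.5 in.
15 / 4 = 3.75 sts per inch.
40.50 × 3.75 = 151.88 sts.
→ 152 sts.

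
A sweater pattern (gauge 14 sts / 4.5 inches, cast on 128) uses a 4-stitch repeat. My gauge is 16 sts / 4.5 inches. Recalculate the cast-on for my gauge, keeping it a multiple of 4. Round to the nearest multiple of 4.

148 stitches.

128 × 16 / 14 = 146.29.
Nearest multiple of 4: 148.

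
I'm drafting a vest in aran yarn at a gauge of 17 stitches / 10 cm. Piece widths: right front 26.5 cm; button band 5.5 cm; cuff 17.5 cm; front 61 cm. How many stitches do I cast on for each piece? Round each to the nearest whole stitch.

Rate = 17/10 = 1.7 sts per cm.
right front: 26.5 × 1.7 = 45.05 → 45.
button band: 5.5 × 1.7 = 9.35 → 9.
cuff: 17.5 × 1.7 = 29.75 → 30.
front: 61 × 1.7 = 103.70 → 104.

right front 45; button band 9; cuff 30; front 104.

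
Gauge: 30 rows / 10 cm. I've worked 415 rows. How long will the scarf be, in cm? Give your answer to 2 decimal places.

138.33 cm.

30 rows / 10 cm = 3 rows per cm.
415 / 3 = 138.333 cm.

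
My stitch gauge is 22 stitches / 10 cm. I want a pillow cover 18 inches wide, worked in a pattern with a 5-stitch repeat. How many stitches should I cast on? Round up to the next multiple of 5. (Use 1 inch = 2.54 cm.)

18 in = 18 × 2.54 = 45.72 cm.
22 / 10 = 2.2 sts/cm.
45.72 × 2.2 = 100.58 sts.
→ 105.

105 stitches.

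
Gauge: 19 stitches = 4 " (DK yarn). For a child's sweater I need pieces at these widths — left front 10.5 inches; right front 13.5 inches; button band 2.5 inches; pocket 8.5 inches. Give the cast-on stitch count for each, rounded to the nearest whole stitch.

Rate = 19/4 = 4.75 sts per in.
left front: 10.5 × 4.75 = 49.88 → 50.
right front: 13.5 × 4.75 = 64.12 → 64.
button band: 2.5 × 4.75 = 11.88 → 12.
pocket: 8.5 × 4.75 = 40.38 → 40.

left front 50; right front 64; button band 12; pocket 40.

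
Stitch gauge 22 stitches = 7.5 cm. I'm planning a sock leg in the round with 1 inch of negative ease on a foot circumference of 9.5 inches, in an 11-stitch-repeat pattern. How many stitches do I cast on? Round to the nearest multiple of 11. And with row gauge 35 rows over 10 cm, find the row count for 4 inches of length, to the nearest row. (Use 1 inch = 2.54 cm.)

Cast on 66 stitches; work 36 rows.

Finished = 9.5 − 1 = 8.5 inches.
8.5 inches × 2.54 = 21.59 cm.
22/7.5 = 2.933 sts per cm; 21.59 × 2.933 = 63.33 sts.
Nearest multiple of 11 → 66.
4 inches = 10.16 cm; × 3.5 = 35.56 → 36 rows.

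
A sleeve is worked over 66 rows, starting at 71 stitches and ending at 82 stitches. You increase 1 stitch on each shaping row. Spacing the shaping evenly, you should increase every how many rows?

Stitches to add: |82 − 71| = 11.
Shaping rows needed: 11 / 1 = 11.
66 rows / 11 = every 6 rows.

Increase every 6th row.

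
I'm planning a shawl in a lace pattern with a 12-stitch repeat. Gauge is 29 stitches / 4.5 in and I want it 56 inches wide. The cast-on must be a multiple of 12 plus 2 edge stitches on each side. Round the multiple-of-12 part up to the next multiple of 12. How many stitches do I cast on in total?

CO 364 sts.

29 / 4.5 = 6.444 sts per inch.
56 × 6.444 = 360.89 sts.
Less 4 edge sts → 356.89 for the repeat.
Next multiple of 12: 360.
Add back 4 edge sts → 364.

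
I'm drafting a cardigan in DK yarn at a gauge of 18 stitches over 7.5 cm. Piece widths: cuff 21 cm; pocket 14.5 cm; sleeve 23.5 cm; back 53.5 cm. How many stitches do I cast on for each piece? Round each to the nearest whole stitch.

cuff 50; pocket 35; sleeve 56; back 128.

Rate = 18/7.5 = 2.4 sts per cm.
cuff: 21 × 2.4 = 50.40 → 50.
pocket: 14.5 × 2.4 = 34.80 → 35.
sleeve: 23.5 × 2.4 = 56.40 → 56.
back: 53.5 × 2.4 = 128.40 → 128.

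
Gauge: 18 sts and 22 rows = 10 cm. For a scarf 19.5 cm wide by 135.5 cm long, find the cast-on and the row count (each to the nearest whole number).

Cast on 35 stitches and work 298 rows.

Stitch gauge = 18/10 = 1.8 sts/cm; 19.5 × 1.8 = 35.10 → 35 sts.
Row gauge = 22/10 = 2.2 rows/cm; 135.5 × 2.2 = 298.10 → 298 rows.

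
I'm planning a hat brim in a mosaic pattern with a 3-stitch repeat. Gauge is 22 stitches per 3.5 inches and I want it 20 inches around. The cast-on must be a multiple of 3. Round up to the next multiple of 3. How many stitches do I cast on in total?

Cast on 126 stitches.

22 / 3.5 = 6.286 sts per inch.
20 × 6.286 = 125.71 sts.
Next multiple of 3: 126.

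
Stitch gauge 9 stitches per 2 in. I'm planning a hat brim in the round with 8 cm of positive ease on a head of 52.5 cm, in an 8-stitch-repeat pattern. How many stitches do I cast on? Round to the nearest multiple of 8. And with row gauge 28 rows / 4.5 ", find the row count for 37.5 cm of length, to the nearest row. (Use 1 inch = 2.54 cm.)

Finished = 52.5 + 8 = 60.5 cm.
60.5 cm × 1/2.54 = 23.82 inches.
9/2 = 4.5 sts per in; 23.82 × 4.5 = 107.19 sts.
Nearest multiple of 8 → 104.
37.5 cm = 14.76 inches; × 6.222 = 91.86 → 92 rows.

Cast on 104 stitches; work 92 rows.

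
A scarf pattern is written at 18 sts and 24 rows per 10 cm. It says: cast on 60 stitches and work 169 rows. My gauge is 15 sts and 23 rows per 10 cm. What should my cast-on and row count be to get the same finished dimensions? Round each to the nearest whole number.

Cast on 50 stitches; work 162 rows.

Stitches: 60 × 15/18 = 50.00 → 50.
Rows: 169 × 23/24 = 161.96 → 162.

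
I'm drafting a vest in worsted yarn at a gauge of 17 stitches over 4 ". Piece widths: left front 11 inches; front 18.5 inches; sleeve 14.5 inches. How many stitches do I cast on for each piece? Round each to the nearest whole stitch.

left front 47; front 79; sleeve 62.

Rate = 17/4 = 4.25 sts per in.
left front: 11 × 4.25 = 46.75 → 47.
front: 18.5 × 4.25 = 78.62 → 79.
sleeve: 14.5 × 4.25 = 61.62 → 62.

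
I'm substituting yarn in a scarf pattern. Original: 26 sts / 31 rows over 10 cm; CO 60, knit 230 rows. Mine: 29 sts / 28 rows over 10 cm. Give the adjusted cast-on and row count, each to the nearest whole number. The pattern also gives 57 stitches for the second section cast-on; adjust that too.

Stitches: 60 × 29/26 = 66.92 → 67.
Rows: 230 × 28/31 = 207.74 → 208.
second section cast-on: 57 × 29/26 = 63.58 → 64.

Cast on 67 stitches; work 208 rows; second section cast-on 64 stitches.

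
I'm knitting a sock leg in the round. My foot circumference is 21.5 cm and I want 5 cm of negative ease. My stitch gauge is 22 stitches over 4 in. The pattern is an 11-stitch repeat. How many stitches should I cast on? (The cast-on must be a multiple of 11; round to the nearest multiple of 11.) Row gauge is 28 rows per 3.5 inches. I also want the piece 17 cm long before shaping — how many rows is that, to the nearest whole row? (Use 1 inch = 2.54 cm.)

Cast on 33 stitches; work 54 rows.

Finished = 21.5 − 5 = 16.5 cm.
16.5 cm × 1/2.54 = 6.50 inches.
22/4 = 5.5 sts per in; 6.50 × 5.5 = 35.73 sts.
Nearest multiple of 11 → 33.
17 cm = 6.69 inches; × 8 = 53.54 → 54 rows.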